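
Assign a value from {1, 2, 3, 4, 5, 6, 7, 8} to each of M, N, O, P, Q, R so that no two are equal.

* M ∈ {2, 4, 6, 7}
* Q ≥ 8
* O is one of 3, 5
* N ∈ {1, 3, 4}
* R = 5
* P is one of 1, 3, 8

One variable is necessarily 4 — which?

Q's domain is down to {8}, so Q = 8. So P can't be 8.
R's domain is down to {5}, so R = 5. Strike 5 from O.
O must be 3 (only option left). Strike 3 from N, P.
P must be 1 (only option left). Strike 1 from N.
So 4 goes to N.

N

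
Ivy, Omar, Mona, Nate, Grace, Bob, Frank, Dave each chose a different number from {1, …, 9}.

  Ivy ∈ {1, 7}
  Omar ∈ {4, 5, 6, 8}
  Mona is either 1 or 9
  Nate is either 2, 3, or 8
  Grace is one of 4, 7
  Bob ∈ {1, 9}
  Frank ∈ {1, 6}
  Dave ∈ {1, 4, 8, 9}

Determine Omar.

5

The 2 variables Mona and Bob are confined to {1, 9}, which locks those values in; drop them from Ivy, Frank, Dave.
Ivy's domain is down to {7}, so Ivy = 7. Strike 7 from Grace.
Grace must be 4 (only option left). Eliminate 4 elsewhere: Omar, Dave.
Frank has just one choice, so Frank = 6. Remove 6 from Omar.
That leaves Dave = 8. Remove 8 from Omar, Nate.
So Omar = 5.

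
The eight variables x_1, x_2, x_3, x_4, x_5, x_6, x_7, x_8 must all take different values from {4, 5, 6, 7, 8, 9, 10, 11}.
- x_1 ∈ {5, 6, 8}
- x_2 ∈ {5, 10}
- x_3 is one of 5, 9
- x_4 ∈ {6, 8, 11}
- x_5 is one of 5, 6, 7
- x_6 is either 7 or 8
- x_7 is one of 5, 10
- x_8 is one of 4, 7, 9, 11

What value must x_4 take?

11

The 8 variables draw from only 8 values {4, 5, 6, 7, 8, 9, 10, 11}, so each is used; only x_8 can be 4, hence x_8 = 4.
The 7 still-open variables together cover exactly {5, 6, 7, 8, 9, 10, 11} — 7 values for 7 variables — and 9 appears only in x_3's list, so x_3 = 9.
The 6 still-open variables draw from only 6 values {5, 6, 7, 8, 10, 11}, so each is used; only x_4 can be 11, hence x_4 = 11.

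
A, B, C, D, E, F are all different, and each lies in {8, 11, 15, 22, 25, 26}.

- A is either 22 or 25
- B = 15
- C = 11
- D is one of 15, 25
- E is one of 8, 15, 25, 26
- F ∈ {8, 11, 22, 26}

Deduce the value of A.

B has just one choice, so B = 15. Strike 15 from D, E.
C must be 11 (only option left). Strike 11 from F.
D has just one choice, so D = 25. Strike 25 from A, E.
So A = 22.

22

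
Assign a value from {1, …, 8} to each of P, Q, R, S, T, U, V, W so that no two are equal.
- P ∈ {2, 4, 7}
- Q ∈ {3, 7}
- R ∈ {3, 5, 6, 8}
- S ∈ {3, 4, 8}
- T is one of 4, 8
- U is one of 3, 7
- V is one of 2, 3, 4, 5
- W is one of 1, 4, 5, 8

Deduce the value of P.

The 8 variables draw from only 8 values {1, 2, 3, 4, 5, 6, 7, 8}, so each is used; only W can be 1, hence W = 1.
The 7 still-open variables together cover exactly {2, 3, 4, 5, 6, 7, 8} — 7 values for 7 variables — and 6 appears only in R's list, so R = 6.
The 6 still-open variables together cover exactly {2, 3, 4, 5, 7, 8} — 6 values for 6 variables — and 5 appears only in V's list, so V = 5.
The 5 still-open variables draw from only 5 values {2, 3, 4, 7, 8}, so each is used; only P can be 2, hence P = 2.

2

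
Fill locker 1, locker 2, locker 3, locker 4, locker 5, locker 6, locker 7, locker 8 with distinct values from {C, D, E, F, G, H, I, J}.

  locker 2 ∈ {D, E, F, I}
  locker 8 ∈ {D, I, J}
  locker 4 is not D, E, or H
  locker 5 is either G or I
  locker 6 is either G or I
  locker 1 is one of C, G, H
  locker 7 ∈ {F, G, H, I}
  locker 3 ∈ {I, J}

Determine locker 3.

J

The 8 variables draw from only 8 values {C, D, E, F, G, H, I, J}, so each is used; only locker 2 can be E, hence locker 2 = E.
The 7 still-open variables draw from only 7 values {C, D, F, G, H, I, J}, so each is used; only locker 8 can be D, hence locker 8 = D.
locker 5 and locker 6 share exactly the 2 values {G, I}; by pigeonhole those values go to them, so strike G, I from locker 1, locker 3, locker 4, locker 7.
So locker 3 = J.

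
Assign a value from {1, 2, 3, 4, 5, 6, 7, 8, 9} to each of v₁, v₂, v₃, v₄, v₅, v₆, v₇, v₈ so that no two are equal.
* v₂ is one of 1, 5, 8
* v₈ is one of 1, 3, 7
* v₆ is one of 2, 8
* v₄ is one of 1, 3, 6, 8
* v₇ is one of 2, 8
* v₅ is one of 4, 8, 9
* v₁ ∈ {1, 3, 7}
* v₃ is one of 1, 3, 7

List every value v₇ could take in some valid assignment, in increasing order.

2, 8

The 2 variables v₆ and v₇ are confined to {2, 8}, which locks those values in; drop them from v₂, v₄, v₅.
v₁, v₃, v₈ share exactly the 3 values {1, 3, 7}; by pigeonhole those values go to them, so strike 1, 3, 7 from v₂, v₄.
v₂ has just one choice, so v₂ = 5.
v₄ has just one choice, so v₄ = 6.
No further eliminations apply; v₇ can still be any of 2, 8.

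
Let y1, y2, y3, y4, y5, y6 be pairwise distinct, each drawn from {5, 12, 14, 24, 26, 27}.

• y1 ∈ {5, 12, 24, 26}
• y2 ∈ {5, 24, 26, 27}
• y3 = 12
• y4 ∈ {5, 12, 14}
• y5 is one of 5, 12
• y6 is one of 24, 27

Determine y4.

y3 has just one choice, so y3 = 12. Eliminate 12 elsewhere: y1, y4, y5.
y5's domain is down to {5}, so y5 = 5. Strike 5 from y1, y2, y4.
So y4 = 14.

14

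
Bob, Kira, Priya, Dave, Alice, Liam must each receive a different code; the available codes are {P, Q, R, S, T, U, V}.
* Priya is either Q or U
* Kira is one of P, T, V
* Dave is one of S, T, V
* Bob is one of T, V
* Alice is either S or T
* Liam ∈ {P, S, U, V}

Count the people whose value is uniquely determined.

Among the 6 variables, Q fits only Priya (and all 6 values in {P, Q, S, T, U, V} must be used), so Priya = Q.
Among the 5 still-open variables, U fits only Liam (and all 5 values in {P, S, T, U, V} must be used), so Liam = U.
The 4 still-open variables draw from only 4 values {P, S, T, V}, so each is used; only Kira can be P, hence Kira = P.
Determined: Kira=P, Priya=Q, Liam=U. The other people each still have more than one consistent value. That makes 3.

3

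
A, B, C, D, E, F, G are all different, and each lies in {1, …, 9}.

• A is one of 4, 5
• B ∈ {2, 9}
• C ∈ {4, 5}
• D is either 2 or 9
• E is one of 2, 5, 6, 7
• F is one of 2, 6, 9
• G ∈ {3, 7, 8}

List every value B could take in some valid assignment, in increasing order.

A and C between them cover only {4, 5} — a naked pair. Remove those values from E.
B and D share exactly the 2 values {2, 9}; by pigeonhole those values go to them, so strike 2, 9 from E, F.
F's domain is down to {6}, so F = 6. Remove 6 from E.
E must be 7 (only option left). Eliminate 7 elsewhere: G.
No further eliminations apply; B can still be any of 2, 9.

2, 9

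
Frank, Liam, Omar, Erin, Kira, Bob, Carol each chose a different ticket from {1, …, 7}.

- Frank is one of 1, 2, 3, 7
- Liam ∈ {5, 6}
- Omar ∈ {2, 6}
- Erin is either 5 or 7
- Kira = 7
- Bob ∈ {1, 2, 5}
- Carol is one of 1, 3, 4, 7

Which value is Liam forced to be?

6

Kira has just one choice, so Kira = 7. So Frank, Erin, Carol can't be 7.
That leaves Erin = 5. So Liam, Bob can't be 5.
So Liam = 6.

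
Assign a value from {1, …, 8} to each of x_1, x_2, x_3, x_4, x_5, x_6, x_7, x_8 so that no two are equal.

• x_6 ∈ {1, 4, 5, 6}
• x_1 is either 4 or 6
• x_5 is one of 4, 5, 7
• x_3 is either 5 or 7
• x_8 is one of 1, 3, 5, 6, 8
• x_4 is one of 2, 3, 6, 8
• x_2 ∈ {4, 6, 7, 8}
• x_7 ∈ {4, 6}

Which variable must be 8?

x_2

The 8 variables together cover exactly {1, 2, 3, 4, 5, 6, 7, 8} — 8 values for 8 variables — and 2 appears only in x_4's list, so x_4 = 2.
The 7 still-open variables draw from only 7 values {1, 3, 4, 5, 6, 7, 8}, so each is used; only x_8 can be 3, hence x_8 = 3.
The 6 still-open variables together cover exactly {1, 4, 5, 6, 7, 8} — 6 values for 6 variables — and 1 appears only in x_6's list, so x_6 = 1.
The 5 still-open variables together cover exactly {4, 5, 6, 7, 8} — 5 values for 5 variables — and 8 appears only in x_2's list, so x_2 = 8.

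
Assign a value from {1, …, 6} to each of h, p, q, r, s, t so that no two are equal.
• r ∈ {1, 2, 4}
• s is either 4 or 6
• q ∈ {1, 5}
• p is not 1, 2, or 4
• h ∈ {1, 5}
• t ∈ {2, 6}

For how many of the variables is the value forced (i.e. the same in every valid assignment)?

1

The 6 variables draw from only 6 values {1, 2, 3, 4, 5, 6}, so each is used; only p can be 3, hence p = 3.
The 2 variables h and q are confined to {1, 5}, which locks those values in; drop them from r.
Determined: p=3. The other variables each still have more than one consistent value. That makes 1.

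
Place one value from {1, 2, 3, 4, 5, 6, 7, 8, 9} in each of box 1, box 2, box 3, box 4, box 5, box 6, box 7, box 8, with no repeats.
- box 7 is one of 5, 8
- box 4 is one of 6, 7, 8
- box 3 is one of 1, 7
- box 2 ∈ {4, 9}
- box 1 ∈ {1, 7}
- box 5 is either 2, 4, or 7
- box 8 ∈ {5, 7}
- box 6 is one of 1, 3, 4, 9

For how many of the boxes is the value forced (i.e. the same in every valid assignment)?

3

box 1 and box 3 share exactly the 2 values {1, 7}; by pigeonhole those values go to them, so strike 1, 7 from box 4, box 5, box 6, box 8.
box 8's domain is down to {5}, so box 8 = 5. Eliminate 5 elsewhere: box 7.
box 7's domain is down to {8}, so box 7 = 8. Remove 8 from box 4.
box 4's domain is down to {6}, so box 4 = 6.
Determined: box 4=6, box 7=8, box 8=5. The other boxes each still have more than one consistent value. That makes 3.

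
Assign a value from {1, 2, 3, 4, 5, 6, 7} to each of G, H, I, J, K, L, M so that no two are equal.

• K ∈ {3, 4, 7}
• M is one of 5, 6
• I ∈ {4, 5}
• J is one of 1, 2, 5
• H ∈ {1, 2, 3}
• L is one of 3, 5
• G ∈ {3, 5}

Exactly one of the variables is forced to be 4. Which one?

I

The 7 variables draw from only 7 values {1, 2, 3, 4, 5, 6, 7}, so each is used; only M can be 6, hence M = 6.
The 6 still-open variables draw from only 6 values {1, 2, 3, 4, 5, 7}, so each is used; only K can be 7, hence K = 7.
Among the 5 still-open variables, 4 fits only I (and all 5 values in {1, 2, 3, 4, 5} must be used), so I = 4.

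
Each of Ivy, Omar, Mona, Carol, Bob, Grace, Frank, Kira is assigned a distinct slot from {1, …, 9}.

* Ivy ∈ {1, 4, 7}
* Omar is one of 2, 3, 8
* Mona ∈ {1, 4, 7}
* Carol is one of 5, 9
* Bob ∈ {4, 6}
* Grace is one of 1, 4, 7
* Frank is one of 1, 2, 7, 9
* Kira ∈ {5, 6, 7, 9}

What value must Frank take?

2

The 3 variables Ivy, Mona, Grace are confined to {1, 4, 7}, which locks those values in; drop them from Bob, Frank, Kira.
That leaves Bob = 6. Eliminate 6 elsewhere: Kira.
Carol and Kira share exactly the 2 values {5, 9}; by pigeonhole those values go to them, so strike 5, 9 from Frank.
So Frank = 2.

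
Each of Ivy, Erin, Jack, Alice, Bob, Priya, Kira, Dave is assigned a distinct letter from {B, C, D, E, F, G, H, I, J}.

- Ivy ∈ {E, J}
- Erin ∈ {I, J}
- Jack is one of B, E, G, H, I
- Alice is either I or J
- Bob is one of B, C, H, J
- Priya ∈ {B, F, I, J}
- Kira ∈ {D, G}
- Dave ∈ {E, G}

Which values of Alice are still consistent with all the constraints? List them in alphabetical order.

I, J

The 2 variables Erin and Alice are confined to {I, J}, which locks those values in; drop them from Ivy, Jack, Bob, Priya.
Ivy's domain is down to {E}, so Ivy = E. Strike E from Jack, Dave.
Dave's domain is down to {G}, so Dave = G. So Jack, Kira can't be G.
Kira's domain is down to {D}, so Kira = D.
No further eliminations apply; Alice can still be any of I, J.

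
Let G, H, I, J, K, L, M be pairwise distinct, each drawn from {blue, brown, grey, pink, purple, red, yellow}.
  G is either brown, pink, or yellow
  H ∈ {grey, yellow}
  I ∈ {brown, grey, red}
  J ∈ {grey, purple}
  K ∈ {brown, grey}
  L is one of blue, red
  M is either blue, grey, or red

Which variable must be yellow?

H

The 7 variables together cover exactly {blue, brown, grey, pink, purple, red, yellow} — 7 values for 7 variables — and pink appears only in G's list, so G = pink.
The 6 still-open variables together cover exactly {blue, brown, grey, purple, red, yellow} — 6 values for 6 variables — and purple appears only in J's list, so J = purple.
The 5 still-open variables together cover exactly {blue, brown, grey, red, yellow} — 5 values for 5 variables — and yellow appears only in H's list, so H = yellow.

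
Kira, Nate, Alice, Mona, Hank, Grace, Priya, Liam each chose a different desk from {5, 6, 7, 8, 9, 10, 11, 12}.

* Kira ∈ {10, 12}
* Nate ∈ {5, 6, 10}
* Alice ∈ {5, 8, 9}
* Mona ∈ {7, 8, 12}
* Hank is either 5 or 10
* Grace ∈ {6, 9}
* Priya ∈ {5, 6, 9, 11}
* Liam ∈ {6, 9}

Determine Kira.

12

The 8 variables together cover exactly {5, 6, 7, 8, 9, 10, 11, 12} — 8 values for 8 variables — and 7 appears only in Mona's list, so Mona = 7.
The 7 still-open variables together cover exactly {5, 6, 8, 9, 10, 11, 12} — 7 values for 7 variables — and 8 appears only in Alice's list, so Alice = 8.
The 6 still-open variables together cover exactly {5, 6, 9, 10, 11, 12} — 6 values for 6 variables — and 11 appears only in Priya's list, so Priya = 11.
The 5 still-open variables together cover exactly {5, 6, 9, 10, 12} — 5 values for 5 variables — and 12 appears only in Kira's list, so Kira = 12.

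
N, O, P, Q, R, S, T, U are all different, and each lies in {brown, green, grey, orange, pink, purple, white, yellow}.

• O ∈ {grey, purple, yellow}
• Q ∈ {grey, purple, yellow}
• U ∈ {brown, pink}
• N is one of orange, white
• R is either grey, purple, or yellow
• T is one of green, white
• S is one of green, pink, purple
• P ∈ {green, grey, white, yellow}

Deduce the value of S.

Among the 8 variables, brown fits only U (and all 8 values in {brown, green, grey, orange, pink, purple, white, yellow} must be used), so U = brown.
Among the 7 still-open variables, orange fits only N (and all 7 values in {green, grey, orange, pink, purple, white, yellow} must be used), so N = orange.
The 6 still-open variables together cover exactly {green, grey, pink, purple, white, yellow} — 6 values for 6 variables — and pink appears only in S's list, so S = pink.

pink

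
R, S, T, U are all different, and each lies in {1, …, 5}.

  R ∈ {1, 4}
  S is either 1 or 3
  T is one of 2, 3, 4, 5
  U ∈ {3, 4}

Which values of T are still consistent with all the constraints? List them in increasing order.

2, 5

R, S, U between them cover only {1, 3, 4} — a naked triple. Remove those values from T.
No further eliminations apply; T can still be any of 2, 5.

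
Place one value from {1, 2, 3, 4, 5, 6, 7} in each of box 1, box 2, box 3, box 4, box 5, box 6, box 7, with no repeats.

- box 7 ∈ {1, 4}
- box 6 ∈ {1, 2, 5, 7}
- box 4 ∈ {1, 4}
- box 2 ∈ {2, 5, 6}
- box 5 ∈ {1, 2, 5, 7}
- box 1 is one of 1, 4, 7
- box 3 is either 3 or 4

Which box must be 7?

box 1

The 7 variables draw from only 7 values {1, 2, 3, 4, 5, 6, 7}, so each is used; only box 3 can be 3, hence box 3 = 3.
Among the 6 still-open variables, 6 fits only box 2 (and all 6 values in {1, 2, 4, 5, 6, 7} must be used), so box 2 = 6.
box 4 and box 7 between them cover only {1, 4} — a naked pair. Remove those values from box 1, box 5, box 6.
So 7 goes to box 1.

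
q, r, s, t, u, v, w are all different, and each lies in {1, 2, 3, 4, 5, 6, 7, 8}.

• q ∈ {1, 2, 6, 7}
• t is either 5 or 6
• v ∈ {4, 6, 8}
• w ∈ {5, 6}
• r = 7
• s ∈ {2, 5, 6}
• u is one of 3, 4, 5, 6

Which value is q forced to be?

r must be 7 (only option left). Eliminate 7 elsewhere: q.
t and w share exactly the 2 values {5, 6}; by pigeonhole those values go to them, so strike 5, 6 from q, s, u, v.
s has just one choice, so s = 2. Remove 2 from q.
So q = 1.

1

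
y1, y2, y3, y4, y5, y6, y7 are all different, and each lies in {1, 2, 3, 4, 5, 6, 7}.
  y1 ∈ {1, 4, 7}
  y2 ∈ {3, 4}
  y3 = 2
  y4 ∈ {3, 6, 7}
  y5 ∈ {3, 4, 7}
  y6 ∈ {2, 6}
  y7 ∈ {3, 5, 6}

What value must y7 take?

y3 must be 2 (only option left). Strike 2 from y6.
y6 must be 6 (only option left). So y4, y7 can't be 6.
The 5 still-open variables together cover exactly {1, 3, 4, 5, 7} — 5 values for 5 variables — and 1 appears only in y1's list, so y1 = 1.
The 4 still-open variables draw from only 4 values {3, 4, 5, 7}, so each is used; only y7 can be 5, hence y7 = 5.

5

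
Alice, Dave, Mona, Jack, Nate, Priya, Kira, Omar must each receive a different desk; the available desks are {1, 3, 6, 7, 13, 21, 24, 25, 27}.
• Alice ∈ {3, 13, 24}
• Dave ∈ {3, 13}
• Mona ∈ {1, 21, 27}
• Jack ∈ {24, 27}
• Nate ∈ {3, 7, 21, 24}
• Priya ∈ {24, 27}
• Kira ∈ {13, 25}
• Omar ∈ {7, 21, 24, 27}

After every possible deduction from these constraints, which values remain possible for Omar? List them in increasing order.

Among the 8 variables, 1 fits only Mona (and all 8 values in {1, 3, 7, 13, 21, 24, 25, 27} must be used), so Mona = 1.
Among the 7 still-open variables, 25 fits only Kira (and all 7 values in {3, 7, 13, 21, 24, 25, 27} must be used), so Kira = 25.
Jack and Priya share exactly the 2 values {24, 27}; by pigeonhole those values go to them, so strike 24, 27 from Alice, Nate, Omar.
Alice and Dave share exactly the 2 values {3, 13}; by pigeonhole those values go to them, so strike 3, 13 from Nate.
No further eliminations apply; Omar can still be any of 7, 21.

7, 21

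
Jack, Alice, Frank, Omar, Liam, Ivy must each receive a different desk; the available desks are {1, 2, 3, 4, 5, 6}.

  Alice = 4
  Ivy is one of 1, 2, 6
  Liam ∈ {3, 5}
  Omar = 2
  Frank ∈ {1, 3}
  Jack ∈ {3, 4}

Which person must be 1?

Alice must be 4 (only option left). So Jack can't be 4.
Omar's domain is down to {2}, so Omar = 2. Remove 2 from Ivy.
Jack's domain is down to {3}, so Jack = 3. Eliminate 3 elsewhere: Frank, Liam.
So 1 goes to Frank.

Frank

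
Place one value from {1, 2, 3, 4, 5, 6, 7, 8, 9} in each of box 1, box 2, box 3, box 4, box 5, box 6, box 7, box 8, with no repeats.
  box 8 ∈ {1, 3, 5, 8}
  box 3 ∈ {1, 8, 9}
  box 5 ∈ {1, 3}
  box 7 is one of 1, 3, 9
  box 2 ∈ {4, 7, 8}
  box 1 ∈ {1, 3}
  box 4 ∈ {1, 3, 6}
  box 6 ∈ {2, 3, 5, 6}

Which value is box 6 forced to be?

2

box 1 and box 5 between them cover only {1, 3} — a naked pair. Remove those values from box 3, box 4, box 6, box 7, box 8.
box 4 must be 6 (only option left). Strike 6 from box 6.
box 7 has just one choice, so box 7 = 9. Eliminate 9 elsewhere: box 3.
box 3's domain is down to {8}, so box 3 = 8. So box 2, box 8 can't be 8.
box 8 has just one choice, so box 8 = 5. So box 6 can't be 5.
So box 6 = 2.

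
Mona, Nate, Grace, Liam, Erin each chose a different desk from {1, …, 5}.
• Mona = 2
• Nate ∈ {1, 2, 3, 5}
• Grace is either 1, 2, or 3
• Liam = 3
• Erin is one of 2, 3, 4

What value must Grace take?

Mona's domain is down to {2}, so Mona = 2. Strike 2 from Nate, Grace, Erin.
Liam must be 3 (only option left). Eliminate 3 elsewhere: Nate, Grace, Erin.
So Grace = 1.

1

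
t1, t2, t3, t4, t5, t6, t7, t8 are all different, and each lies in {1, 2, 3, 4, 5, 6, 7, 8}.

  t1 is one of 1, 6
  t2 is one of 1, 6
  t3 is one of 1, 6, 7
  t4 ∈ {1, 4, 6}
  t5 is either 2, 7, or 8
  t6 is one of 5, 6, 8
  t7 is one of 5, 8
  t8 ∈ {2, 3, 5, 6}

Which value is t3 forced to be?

7

The 8 variables together cover exactly {1, 2, 3, 4, 5, 6, 7, 8} — 8 values for 8 variables — and 3 appears only in t8's list, so t8 = 3.
The 7 still-open variables draw from only 7 values {1, 2, 4, 5, 6, 7, 8}, so each is used; only t5 can be 2, hence t5 = 2.
Among the 6 still-open variables, 4 fits only t4 (and all 6 values in {1, 4, 5, 6, 7, 8} must be used), so t4 = 4.
Among the 5 still-open variables, 7 fits only t3 (and all 5 values in {1, 5, 6, 7, 8} must be used), so t3 = 7.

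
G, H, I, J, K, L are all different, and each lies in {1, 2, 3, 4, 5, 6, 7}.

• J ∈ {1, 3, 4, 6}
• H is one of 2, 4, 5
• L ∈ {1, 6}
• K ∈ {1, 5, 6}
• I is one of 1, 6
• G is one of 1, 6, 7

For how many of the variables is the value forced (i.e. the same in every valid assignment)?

I and L between them cover only {1, 6} — a naked pair. Remove those values from G, J, K.
G must be 7 (only option left).
K's domain is down to {5}, so K = 5. Remove 5 from H.
Determined: G=7, K=5. The other variables each still have more than one consistent value. That makes 2.

2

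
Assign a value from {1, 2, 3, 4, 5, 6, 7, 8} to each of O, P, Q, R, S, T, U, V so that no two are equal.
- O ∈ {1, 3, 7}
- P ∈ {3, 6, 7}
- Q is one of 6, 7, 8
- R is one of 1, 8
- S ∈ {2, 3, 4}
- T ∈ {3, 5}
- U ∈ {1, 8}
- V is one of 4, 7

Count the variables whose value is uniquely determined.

3

The 8 variables together cover exactly {1, 2, 3, 4, 5, 6, 7, 8} — 8 values for 8 variables — and 2 appears only in S's list, so S = 2.
The 7 still-open variables together cover exactly {1, 3, 4, 5, 6, 7, 8} — 7 values for 7 variables — and 4 appears only in V's list, so V = 4.
Among the 6 still-open variables, 5 fits only T (and all 6 values in {1, 3, 5, 6, 7, 8} must be used), so T = 5.
R and U between them cover only {1, 8} — a naked pair. Remove those values from O, Q.
Determined: S=2, T=5, V=4. The other variables each still have more than one consistent value. That makes 3.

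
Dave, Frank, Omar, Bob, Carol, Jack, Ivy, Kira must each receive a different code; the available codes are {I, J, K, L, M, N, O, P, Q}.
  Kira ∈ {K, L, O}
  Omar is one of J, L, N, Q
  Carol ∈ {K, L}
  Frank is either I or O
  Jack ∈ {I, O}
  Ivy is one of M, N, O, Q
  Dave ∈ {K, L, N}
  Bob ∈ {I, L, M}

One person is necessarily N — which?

Dave

The 8 variables together cover exactly {I, J, K, L, M, N, O, Q} — 8 values for 8 variables — and J appears only in Omar's list, so Omar = J.
The 7 still-open variables together cover exactly {I, K, L, M, N, O, Q} — 7 values for 7 variables — and Q appears only in Ivy's list, so Ivy = Q.
Among the 6 still-open variables, M fits only Bob (and all 6 values in {I, K, L, M, N, O} must be used), so Bob = M.
The 5 still-open variables draw from only 5 values {I, K, L, N, O}, so each is used; only Dave can be N, hence Dave = N.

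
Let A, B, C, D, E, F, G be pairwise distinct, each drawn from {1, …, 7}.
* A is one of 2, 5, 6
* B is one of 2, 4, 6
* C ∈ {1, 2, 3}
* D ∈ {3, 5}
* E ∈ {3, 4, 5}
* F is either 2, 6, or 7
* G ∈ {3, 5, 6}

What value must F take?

7

Among the 7 variables, 1 fits only C (and all 7 values in {1, 2, 3, 4, 5, 6, 7} must be used), so C = 1.
Among the 6 still-open variables, 7 fits only F (and all 6 values in {2, 3, 4, 5, 6, 7} must be used), so F = 7.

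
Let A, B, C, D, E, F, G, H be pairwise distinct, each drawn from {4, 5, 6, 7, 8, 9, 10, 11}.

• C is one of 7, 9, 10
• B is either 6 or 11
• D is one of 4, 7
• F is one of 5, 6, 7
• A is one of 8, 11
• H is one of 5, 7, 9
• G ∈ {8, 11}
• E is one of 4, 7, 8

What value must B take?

6

The 8 variables draw from only 8 values {4, 5, 6, 7, 8, 9, 10, 11}, so each is used; only C can be 10, hence C = 10.
The 7 still-open variables draw from only 7 values {4, 5, 6, 7, 8, 9, 11}, so each is used; only H can be 9, hence H = 9.
Among the 6 still-open variables, 5 fits only F (and all 6 values in {4, 5, 6, 7, 8, 11} must be used), so F = 5.
The 5 still-open variables together cover exactly {4, 6, 7, 8, 11} — 5 values for 5 variables — and 6 appears only in B's list, so B = 6.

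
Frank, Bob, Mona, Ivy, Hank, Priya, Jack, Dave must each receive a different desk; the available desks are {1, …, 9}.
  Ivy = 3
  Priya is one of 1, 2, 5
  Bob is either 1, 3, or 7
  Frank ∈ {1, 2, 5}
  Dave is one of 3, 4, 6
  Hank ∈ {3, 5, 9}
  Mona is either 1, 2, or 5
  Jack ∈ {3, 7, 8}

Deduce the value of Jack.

Ivy must be 3 (only option left). Strike 3 from Bob, Hank, Jack, Dave.
The 3 variables Frank, Mona, Priya are confined to {1, 2, 5}, which locks those values in; drop them from Bob, Hank.
That leaves Bob = 7. Strike 7 from Jack.
So Jack = 8.

8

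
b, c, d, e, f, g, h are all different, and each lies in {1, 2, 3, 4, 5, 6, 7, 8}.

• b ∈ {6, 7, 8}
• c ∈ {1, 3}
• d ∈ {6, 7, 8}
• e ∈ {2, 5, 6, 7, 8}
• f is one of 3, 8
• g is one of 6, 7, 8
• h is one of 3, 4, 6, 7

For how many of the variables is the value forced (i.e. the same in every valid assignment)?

b, d, g share exactly the 3 values {6, 7, 8}; by pigeonhole those values go to them, so strike 6, 7, 8 from e, f, h.
f must be 3 (only option left). Strike 3 from c, h.
h's domain is down to {4}, so h = 4.
c must be 1 (only option left).
Determined: c=1, f=3, h=4. The other variables each still have more than one consistent value. That makes 3.

3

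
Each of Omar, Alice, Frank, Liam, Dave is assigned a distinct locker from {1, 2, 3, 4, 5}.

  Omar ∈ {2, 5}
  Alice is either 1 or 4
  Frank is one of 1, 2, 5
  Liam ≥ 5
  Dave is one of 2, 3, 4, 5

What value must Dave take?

3

Liam has just one choice, so Liam = 5. Eliminate 5 elsewhere: Omar, Frank, Dave.
That leaves Omar = 2. Eliminate 2 elsewhere: Frank, Dave.
Frank's domain is down to {1}, so Frank = 1. Remove 1 from Alice.
That leaves Alice = 4. Remove 4 from Dave.
So Dave = 3.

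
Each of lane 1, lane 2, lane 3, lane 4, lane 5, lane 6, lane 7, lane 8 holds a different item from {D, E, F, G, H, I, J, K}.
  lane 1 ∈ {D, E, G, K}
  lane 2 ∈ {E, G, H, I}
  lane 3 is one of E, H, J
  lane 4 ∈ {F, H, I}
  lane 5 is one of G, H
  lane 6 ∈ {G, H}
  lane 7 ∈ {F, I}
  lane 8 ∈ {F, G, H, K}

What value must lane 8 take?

K

The 8 variables draw from only 8 values {D, E, F, G, H, I, J, K}, so each is used; only lane 1 can be D, hence lane 1 = D.
Among the 7 still-open variables, J fits only lane 3 (and all 7 values in {E, F, G, H, I, J, K} must be used), so lane 3 = J.
The 6 still-open variables draw from only 6 values {E, F, G, H, I, K}, so each is used; only lane 2 can be E, hence lane 2 = E.
Among the 5 still-open variables, K fits only lane 8 (and all 5 values in {F, G, H, I, K} must be used), so lane 8 = K.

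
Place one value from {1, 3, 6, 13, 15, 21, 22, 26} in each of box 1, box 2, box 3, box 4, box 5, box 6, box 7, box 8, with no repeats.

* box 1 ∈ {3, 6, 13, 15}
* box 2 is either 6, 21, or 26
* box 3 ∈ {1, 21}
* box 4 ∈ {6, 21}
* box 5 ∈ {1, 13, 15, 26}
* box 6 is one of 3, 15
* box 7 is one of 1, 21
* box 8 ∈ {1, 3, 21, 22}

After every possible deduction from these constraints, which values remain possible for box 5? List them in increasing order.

13, 15

Among the 8 variables, 22 fits only box 8 (and all 8 values in {1, 3, 6, 13, 15, 21, 22, 26} must be used), so box 8 = 22.
box 3 and box 7 share exactly the 2 values {1, 21}; by pigeonhole those values go to them, so strike 1, 21 from box 2, box 4, box 5.
box 4 has just one choice, so box 4 = 6. Eliminate 6 elsewhere: box 1, box 2.
box 2 has just one choice, so box 2 = 26. Eliminate 26 elsewhere: box 5.
No further eliminations apply; box 5 can still be any of 13, 15.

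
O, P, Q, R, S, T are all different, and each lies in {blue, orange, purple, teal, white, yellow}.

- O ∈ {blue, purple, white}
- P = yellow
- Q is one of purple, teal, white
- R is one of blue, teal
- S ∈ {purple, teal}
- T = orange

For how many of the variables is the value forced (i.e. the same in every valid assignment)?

2

P has just one choice, so P = yellow.
T's domain is down to {orange}, so T = orange.
Determined: P=yellow, T=orange. The other variables each still have more than one consistent value. That makes 2.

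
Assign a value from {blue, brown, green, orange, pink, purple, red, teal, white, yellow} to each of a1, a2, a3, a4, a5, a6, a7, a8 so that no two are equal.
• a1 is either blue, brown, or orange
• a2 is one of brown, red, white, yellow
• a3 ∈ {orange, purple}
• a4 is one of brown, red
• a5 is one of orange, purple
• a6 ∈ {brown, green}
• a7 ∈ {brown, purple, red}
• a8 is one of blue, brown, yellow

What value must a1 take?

Among the 8 variables, green fits only a6 (and all 8 values in {blue, brown, green, orange, purple, red, white, yellow} must be used), so a6 = green.
Among the 7 still-open variables, white fits only a2 (and all 7 values in {blue, brown, orange, purple, red, white, yellow} must be used), so a2 = white.
Among the 6 still-open variables, yellow fits only a8 (and all 6 values in {blue, brown, orange, purple, red, yellow} must be used), so a8 = yellow.
The 5 still-open variables together cover exactly {blue, brown, orange, purple, red} — 5 values for 5 variables — and blue appears only in a1's list, so a1 = blue.

blue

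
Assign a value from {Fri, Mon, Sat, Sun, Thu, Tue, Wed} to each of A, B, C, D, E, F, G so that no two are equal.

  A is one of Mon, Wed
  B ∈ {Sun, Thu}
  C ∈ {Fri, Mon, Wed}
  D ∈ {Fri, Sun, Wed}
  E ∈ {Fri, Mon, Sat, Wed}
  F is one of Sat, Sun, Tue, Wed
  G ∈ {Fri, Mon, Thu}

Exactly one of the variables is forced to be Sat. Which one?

The 7 variables draw from only 7 values {Fri, Mon, Sat, Sun, Thu, Tue, Wed}, so each is used; only F can be Tue, hence F = Tue.
The 6 still-open variables draw from only 6 values {Fri, Mon, Sat, Sun, Thu, Wed}, so each is used; only E can be Sat, hence E = Sat.

E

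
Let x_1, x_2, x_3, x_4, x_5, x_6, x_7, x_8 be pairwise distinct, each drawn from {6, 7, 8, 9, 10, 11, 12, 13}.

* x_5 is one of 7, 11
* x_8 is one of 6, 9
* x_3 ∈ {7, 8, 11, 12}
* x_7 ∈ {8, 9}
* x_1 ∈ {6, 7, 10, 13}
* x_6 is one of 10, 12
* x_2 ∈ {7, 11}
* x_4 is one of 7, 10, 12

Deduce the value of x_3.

8

The 8 variables draw from only 8 values {6, 7, 8, 9, 10, 11, 12, 13}, so each is used; only x_1 can be 13, hence x_1 = 13.
The 7 still-open variables together cover exactly {6, 7, 8, 9, 10, 11, 12} — 7 values for 7 variables — and 6 appears only in x_8's list, so x_8 = 6.
Among the 6 still-open variables, 9 fits only x_7 (and all 6 values in {7, 8, 9, 10, 11, 12} must be used), so x_7 = 9.
The 5 still-open variables together cover exactly {7, 8, 10, 11, 12} — 5 values for 5 variables — and 8 appears only in x_3's list, so x_3 = 8.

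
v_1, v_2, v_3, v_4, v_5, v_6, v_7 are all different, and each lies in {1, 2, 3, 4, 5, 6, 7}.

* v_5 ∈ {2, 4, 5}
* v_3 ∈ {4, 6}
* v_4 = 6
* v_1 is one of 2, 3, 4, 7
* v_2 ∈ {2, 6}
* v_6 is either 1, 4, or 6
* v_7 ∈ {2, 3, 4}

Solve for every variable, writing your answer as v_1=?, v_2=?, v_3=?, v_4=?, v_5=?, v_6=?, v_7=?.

v_4 must be 6 (only option left). Remove 6 from v_2, v_3, v_6.
That leaves v_2 = 2. So v_1, v_5, v_7 can't be 2.
v_3 has just one choice, so v_3 = 4. Eliminate 4 elsewhere: v_1, v_5, v_6, v_7.
v_5 has just one choice, so v_5 = 5.
That leaves v_6 = 1.
That leaves v_7 = 3. Strike 3 from v_1.
v_1's domain is down to {7}, so v_1 = 7.

v_1=7, v_2=2, v_3=4, v_4=6, v_5=5, v_6=1, v_7=3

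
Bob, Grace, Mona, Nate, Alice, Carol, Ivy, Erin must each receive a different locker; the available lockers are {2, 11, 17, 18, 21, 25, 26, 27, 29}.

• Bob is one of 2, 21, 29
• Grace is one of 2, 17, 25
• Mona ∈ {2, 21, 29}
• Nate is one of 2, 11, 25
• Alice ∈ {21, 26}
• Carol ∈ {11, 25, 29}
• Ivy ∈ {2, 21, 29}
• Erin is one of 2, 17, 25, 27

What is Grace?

Among the 8 variables, 26 fits only Alice (and all 8 values in {2, 11, 17, 21, 25, 26, 27, 29} must be used), so Alice = 26.
Among the 7 still-open variables, 27 fits only Erin (and all 7 values in {2, 11, 17, 21, 25, 27, 29} must be used), so Erin = 27.
The 6 still-open variables draw from only 6 values {2, 11, 17, 21, 25, 29}, so each is used; only Grace can be 17, hence Grace = 17.

17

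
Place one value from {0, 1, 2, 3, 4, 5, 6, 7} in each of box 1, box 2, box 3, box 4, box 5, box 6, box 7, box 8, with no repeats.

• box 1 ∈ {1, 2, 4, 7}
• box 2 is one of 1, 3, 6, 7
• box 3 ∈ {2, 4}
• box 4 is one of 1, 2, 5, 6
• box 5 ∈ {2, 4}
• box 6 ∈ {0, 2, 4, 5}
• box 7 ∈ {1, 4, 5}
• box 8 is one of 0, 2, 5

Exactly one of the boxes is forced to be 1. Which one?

The 8 variables together cover exactly {0, 1, 2, 3, 4, 5, 6, 7} — 8 values for 8 variables — and 3 appears only in box 2's list, so box 2 = 3.
The 7 still-open variables together cover exactly {0, 1, 2, 4, 5, 6, 7} — 7 values for 7 variables — and 6 appears only in box 4's list, so box 4 = 6.
The 6 still-open variables draw from only 6 values {0, 1, 2, 4, 5, 7}, so each is used; only box 1 can be 7, hence box 1 = 7.
Among the 5 still-open variables, 1 fits only box 7 (and all 5 values in {0, 1, 2, 4, 5} must be used), so box 7 = 1.

box 7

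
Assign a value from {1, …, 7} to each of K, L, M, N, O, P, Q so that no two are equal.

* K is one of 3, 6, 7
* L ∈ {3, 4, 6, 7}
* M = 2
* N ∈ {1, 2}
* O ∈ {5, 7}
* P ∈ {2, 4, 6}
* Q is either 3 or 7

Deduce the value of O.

5

M's domain is down to {2}, so M = 2. Eliminate 2 elsewhere: N, P.
N must be 1 (only option left).
The 5 still-open variables draw from only 5 values {3, 4, 5, 6, 7}, so each is used; only O can be 5, hence O = 5.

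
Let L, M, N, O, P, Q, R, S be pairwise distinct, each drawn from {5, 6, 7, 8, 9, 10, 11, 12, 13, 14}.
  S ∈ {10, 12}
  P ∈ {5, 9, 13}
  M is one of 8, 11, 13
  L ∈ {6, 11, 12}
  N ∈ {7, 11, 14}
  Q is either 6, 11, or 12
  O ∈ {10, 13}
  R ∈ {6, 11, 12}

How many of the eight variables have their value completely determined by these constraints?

L, Q, R between them cover only {6, 11, 12} — a naked triple. Remove those values from M, N, S.
S's domain is down to {10}, so S = 10. Strike 10 from O.
That leaves O = 13. Remove 13 from M, P.
M must be 8 (only option left).
Determined: M=8, O=13, S=10. The other variables each still have more than one consistent value. That makes 3.

3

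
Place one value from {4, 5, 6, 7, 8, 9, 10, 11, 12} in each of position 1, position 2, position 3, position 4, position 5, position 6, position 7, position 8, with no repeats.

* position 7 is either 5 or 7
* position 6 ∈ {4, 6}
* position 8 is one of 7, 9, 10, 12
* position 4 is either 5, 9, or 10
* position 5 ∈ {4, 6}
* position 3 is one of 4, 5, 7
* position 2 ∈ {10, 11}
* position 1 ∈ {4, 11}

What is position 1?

The 8 variables together cover exactly {4, 5, 6, 7, 9, 10, 11, 12} — 8 values for 8 variables — and 12 appears only in position 8's list, so position 8 = 12.
Among the 7 still-open variables, 9 fits only position 4 (and all 7 values in {4, 5, 6, 7, 9, 10, 11} must be used), so position 4 = 9.
The 6 still-open variables together cover exactly {4, 5, 6, 7, 10, 11} — 6 values for 6 variables — and 10 appears only in position 2's list, so position 2 = 10.
The 5 still-open variables together cover exactly {4, 5, 6, 7, 11} — 5 values for 5 variables — and 11 appears only in position 1's list, so position 1 = 11.

11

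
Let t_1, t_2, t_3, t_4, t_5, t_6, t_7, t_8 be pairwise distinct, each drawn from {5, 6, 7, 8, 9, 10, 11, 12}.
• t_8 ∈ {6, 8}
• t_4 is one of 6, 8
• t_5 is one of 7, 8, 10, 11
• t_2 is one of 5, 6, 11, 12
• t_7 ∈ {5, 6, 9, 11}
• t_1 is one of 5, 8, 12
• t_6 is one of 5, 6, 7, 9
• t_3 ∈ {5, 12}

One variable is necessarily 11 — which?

The 8 variables together cover exactly {5, 6, 7, 8, 9, 10, 11, 12} — 8 values for 8 variables — and 10 appears only in t_5's list, so t_5 = 10.
The 7 still-open variables together cover exactly {5, 6, 7, 8, 9, 11, 12} — 7 values for 7 variables — and 7 appears only in t_6's list, so t_6 = 7.
Among the 6 still-open variables, 9 fits only t_7 (and all 6 values in {5, 6, 8, 9, 11, 12} must be used), so t_7 = 9.
Among the 5 still-open variables, 11 fits only t_2 (and all 5 values in {5, 6, 8, 11, 12} must be used), so t_2 = 11.

t_2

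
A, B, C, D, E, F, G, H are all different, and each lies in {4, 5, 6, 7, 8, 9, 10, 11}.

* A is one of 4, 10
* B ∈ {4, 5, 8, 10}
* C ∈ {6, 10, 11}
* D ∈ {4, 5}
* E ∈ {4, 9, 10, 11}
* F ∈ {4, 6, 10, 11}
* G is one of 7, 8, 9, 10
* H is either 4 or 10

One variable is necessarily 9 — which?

E

Among the 8 variables, 7 fits only G (and all 8 values in {4, 5, 6, 7, 8, 9, 10, 11} must be used), so G = 7.
The 7 still-open variables together cover exactly {4, 5, 6, 8, 9, 10, 11} — 7 values for 7 variables — and 8 appears only in B's list, so B = 8.
Among the 6 still-open variables, 5 fits only D (and all 6 values in {4, 5, 6, 9, 10, 11} must be used), so D = 5.
Among the 5 still-open variables, 9 fits only E (and all 5 values in {4, 6, 9, 10, 11} must be used), so E = 9.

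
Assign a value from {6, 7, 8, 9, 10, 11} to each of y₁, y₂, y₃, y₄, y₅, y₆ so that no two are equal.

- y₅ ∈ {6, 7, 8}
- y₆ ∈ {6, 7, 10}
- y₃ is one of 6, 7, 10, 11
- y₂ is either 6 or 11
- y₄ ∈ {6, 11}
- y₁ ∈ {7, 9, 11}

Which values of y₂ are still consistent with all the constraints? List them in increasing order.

The 6 variables together cover exactly {6, 7, 8, 9, 10, 11} — 6 values for 6 variables — and 8 appears only in y₅'s list, so y₅ = 8.
The 5 still-open variables together cover exactly {6, 7, 9, 10, 11} — 5 values for 5 variables — and 9 appears only in y₁'s list, so y₁ = 9.
y₂ and y₄ between them cover only {6, 11} — a naked pair. Remove those values from y₃, y₆.
No further eliminations apply; y₂ can still be any of 6, 11.

6, 11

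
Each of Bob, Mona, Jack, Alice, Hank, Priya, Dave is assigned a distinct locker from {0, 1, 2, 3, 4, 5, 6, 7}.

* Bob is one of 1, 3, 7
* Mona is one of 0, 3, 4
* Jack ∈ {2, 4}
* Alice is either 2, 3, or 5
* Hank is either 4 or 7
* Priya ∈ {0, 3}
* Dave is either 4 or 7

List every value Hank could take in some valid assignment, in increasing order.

Among the 7 variables, 1 fits only Bob (and all 7 values in {0, 1, 2, 3, 4, 5, 7} must be used), so Bob = 1.
The 6 still-open variables draw from only 6 values {0, 2, 3, 4, 5, 7}, so each is used; only Alice can be 5, hence Alice = 5.
The 5 still-open variables together cover exactly {0, 2, 3, 4, 7} — 5 values for 5 variables — and 2 appears only in Jack's list, so Jack = 2.
The 2 variables Hank and Dave are confined to {4, 7}, which locks those values in; drop them from Mona.
No further eliminations apply; Hank can still be any of 4, 7.

4, 7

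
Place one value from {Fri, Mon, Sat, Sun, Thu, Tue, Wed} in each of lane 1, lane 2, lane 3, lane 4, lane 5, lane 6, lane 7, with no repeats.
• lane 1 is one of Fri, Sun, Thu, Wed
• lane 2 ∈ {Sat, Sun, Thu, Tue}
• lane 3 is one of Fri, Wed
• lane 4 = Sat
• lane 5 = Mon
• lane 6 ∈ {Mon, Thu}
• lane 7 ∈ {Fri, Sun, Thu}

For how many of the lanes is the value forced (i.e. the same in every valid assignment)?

lane 4 has just one choice, so lane 4 = Sat. Eliminate Sat elsewhere: lane 2.
That leaves lane 5 = Mon. Eliminate Mon elsewhere: lane 6.
lane 6's domain is down to {Thu}, so lane 6 = Thu. So lane 1, lane 2, lane 7 can't be Thu.
Among the 4 still-open variables, Tue fits only lane 2 (and all 4 values in {Fri, Sun, Tue, Wed} must be used), so lane 2 = Tue.
Determined: lane 2=Tue, lane 4=Sat, lane 5=Mon, lane 6=Thu. The other lanes each still have more than one consistent value. That makes 4.

4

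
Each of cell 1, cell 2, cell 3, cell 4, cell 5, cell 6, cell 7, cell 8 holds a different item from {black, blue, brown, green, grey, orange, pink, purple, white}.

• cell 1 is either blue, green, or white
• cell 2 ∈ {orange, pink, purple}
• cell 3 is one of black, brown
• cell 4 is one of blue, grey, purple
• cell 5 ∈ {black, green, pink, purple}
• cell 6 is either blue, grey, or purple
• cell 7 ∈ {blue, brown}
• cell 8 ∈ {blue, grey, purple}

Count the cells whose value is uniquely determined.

2

The 3 variables cell 4, cell 6, cell 8 are confined to {blue, grey, purple}, which locks those values in; drop them from cell 1, cell 2, cell 5, cell 7.
That leaves cell 7 = brown. Eliminate brown elsewhere: cell 3.
cell 3's domain is down to {black}, so cell 3 = black. Strike black from cell 5.
Determined: cell 3=black, cell 7=brown. The other cells each still have more than one consistent value. That makes 2.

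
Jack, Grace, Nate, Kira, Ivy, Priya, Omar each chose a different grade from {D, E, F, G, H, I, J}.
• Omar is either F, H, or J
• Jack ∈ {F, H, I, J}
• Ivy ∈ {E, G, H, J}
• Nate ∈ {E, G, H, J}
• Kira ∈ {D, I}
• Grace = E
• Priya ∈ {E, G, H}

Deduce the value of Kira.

D

Grace has just one choice, so Grace = E. Eliminate E elsewhere: Nate, Ivy, Priya.
Among the 6 still-open variables, D fits only Kira (and all 6 values in {D, F, G, H, I, J} must be used), so Kira = D.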